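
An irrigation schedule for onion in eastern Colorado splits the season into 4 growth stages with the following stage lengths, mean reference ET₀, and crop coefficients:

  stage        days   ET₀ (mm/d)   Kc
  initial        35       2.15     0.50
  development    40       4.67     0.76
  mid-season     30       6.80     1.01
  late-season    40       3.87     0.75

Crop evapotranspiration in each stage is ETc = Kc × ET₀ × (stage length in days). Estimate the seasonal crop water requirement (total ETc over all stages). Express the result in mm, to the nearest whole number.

initial: 0.50 × 2.15 × 35 = 37.63 mm
development: 0.76 × 4.67 × 40 = 141.97 mm
mid-season: 1.01 × 6.80 × 30 = 206.04 mm
late-season: 0.75 × 3.87 × 40 = 116.10 mm
Seasonal total = 501.74 mm

502 mm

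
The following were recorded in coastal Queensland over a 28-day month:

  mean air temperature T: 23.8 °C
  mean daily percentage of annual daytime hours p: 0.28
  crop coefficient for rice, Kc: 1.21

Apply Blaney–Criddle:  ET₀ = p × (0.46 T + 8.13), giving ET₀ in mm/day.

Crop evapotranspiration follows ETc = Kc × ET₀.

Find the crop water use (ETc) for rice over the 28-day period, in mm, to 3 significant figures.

ET₀ = 0.28 × (0.46 × 23.8 + 8.13) = 0.28 × 19.078 = 5.3418 mm/d
ETc = Kc × ET₀ = 1.21 × 5.3418 = 6.4636 mm/d
Over 28 days: 6.4636 × 28 = 180.981 mm

181 mm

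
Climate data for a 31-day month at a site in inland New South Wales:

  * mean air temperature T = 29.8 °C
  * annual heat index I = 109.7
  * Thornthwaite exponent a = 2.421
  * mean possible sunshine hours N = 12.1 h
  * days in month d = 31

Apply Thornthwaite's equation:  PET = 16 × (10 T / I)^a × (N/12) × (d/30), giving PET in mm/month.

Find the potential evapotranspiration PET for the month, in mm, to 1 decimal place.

10T/I = 10 × 29.8 / 109.7 = 2.7165
(10T/I)^a = 2.7165^2.421 = 11.2393
Uncorrected PET = 16 × 11.2393 = 179.829 mm
Correction = (N/12)(d/30) = (12.1/12)(31/30) = 1.0419
PET = 179.829 × 1.0419 = 187.364 mm/month

187.4 mm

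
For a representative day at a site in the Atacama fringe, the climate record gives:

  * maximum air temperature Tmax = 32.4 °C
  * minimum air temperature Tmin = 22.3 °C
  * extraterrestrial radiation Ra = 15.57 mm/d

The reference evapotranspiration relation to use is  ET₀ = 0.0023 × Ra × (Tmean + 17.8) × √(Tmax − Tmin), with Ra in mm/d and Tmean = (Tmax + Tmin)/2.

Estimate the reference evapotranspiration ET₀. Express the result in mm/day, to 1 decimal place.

5.1 mm/day

Tmean = (32.4 + 22.3)/2 = 27.35 °C
ET₀ = 0.0023 × 15.57 × (27.35 + 17.8) × √10.1 = 0.0023 × 15.57 × 45.15 × 3.1780 = 5.1384 mm/d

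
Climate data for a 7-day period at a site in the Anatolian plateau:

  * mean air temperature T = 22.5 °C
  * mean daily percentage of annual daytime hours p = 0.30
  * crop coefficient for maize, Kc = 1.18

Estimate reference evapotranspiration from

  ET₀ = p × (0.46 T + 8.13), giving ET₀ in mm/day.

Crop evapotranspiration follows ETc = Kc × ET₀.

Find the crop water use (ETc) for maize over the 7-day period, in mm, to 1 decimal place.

45.8 mm

ET₀ = 0.30 × (0.46 × 22.5 + 8.13) = 0.30 × 18.480 = 5.5440 mm/d
ETc = Kc × ET₀ = 1.18 × 5.5440 = 6.5419 mm/d
Over 7 days: 6.5419 × 7 = 45.793 mm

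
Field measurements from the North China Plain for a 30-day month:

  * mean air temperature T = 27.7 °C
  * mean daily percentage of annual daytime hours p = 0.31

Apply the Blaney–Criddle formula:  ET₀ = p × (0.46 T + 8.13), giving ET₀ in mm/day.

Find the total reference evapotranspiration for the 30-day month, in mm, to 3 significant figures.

194 mm

ET₀ = 0.31 × (0.46 × 27.7 + 8.13) = 0.31 × 20.872 = 6.4703 mm/d
Monthly total = 6.4703 × 30 = 194.109 mm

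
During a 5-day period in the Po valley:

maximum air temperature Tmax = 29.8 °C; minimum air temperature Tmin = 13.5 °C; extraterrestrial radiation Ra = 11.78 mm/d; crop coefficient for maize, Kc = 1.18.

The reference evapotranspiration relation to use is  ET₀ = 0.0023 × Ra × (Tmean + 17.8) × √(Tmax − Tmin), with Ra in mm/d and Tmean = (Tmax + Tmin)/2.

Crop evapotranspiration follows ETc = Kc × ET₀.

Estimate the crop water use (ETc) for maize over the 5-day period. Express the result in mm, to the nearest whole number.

Tmean = (29.8 + 13.5)/2 = 21.65 °C
ET₀ = 0.0023 × 11.78 × (21.65 + 17.8) × √16.3 = 0.0023 × 11.78 × 39.45 × 4.0373 = 4.3153 mm/d
ETc = Kc × ET₀ = 1.18 × 4.3153 = 5.0921 mm/d
Over 5 days: 5.0921 × 5 = 25.461 mm

25 mm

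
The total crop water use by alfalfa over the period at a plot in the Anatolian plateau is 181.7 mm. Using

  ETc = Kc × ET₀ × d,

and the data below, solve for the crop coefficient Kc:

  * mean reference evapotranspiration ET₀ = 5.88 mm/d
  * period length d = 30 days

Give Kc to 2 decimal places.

1.03

ETc = Kc × ET₀ × d  ⇒  Kc = ETc / (ET₀ × d)
Kc = 181.7 / (5.88 × 30) = 181.7 / 176.40 = 1.0300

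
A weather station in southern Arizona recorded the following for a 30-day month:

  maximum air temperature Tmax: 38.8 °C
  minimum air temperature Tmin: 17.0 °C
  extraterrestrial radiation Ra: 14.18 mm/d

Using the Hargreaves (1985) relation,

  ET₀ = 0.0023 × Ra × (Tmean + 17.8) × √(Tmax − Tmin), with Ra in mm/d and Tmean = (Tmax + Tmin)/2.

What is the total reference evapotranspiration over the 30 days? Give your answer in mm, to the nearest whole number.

209 mm

Tmean = (38.8 + 17.0)/2 = 27.90 °C
ET₀ = 0.0023 × 14.18 × (27.90 + 17.8) × √21.8 = 0.0023 × 14.18 × 45.70 × 4.6690 = 6.9590 mm/d
Over 30 days: 6.9590 × 30 = 208.770 mm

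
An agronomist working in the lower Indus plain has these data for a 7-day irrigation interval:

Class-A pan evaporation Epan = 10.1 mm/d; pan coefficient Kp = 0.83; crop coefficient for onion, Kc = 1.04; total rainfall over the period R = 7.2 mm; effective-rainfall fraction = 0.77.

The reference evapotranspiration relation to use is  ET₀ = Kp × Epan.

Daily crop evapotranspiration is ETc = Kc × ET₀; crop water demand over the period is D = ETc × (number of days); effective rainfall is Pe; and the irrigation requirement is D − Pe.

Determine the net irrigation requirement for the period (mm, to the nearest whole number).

ET₀ = 0.83 × 10.1 = 8.3830 mm/d
ETc = Kc × ET₀ = 1.04 × 8.3830 = 8.7183 mm/d
Crop demand D = ETc × 7 d = 8.7183 × 7 = 61.028 mm
Pe = 0.77 × 7.2 = 5.544 mm
D − Pe = 61.028 − 5.544 = 55.484 mm

55 mm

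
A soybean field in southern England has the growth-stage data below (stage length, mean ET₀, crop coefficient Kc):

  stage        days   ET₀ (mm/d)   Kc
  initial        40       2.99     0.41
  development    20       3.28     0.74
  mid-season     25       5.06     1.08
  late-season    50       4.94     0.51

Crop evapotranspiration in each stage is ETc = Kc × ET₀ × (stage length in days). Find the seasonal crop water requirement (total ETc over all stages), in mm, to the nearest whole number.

initial: 0.41 × 2.99 × 40 = 49.04 mm
development: 0.74 × 3.28 × 20 = 48.54 mm
mid-season: 1.08 × 5.06 × 25 = 136.62 mm
late-season: 0.51 × 4.94 × 50 = 125.97 mm
Seasonal total = 360.17 mm

360 mm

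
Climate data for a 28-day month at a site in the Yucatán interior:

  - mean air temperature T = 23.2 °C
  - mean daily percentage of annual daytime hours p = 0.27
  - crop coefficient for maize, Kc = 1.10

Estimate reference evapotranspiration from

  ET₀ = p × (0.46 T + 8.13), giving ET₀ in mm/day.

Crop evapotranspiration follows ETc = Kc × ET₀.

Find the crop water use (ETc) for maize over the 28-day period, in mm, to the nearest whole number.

ET₀ = 0.27 × (0.46 × 23.2 + 8.13) = 0.27 × 18.802 = 5.0765 mm/d
ETc = Kc × ET₀ = 1.10 × 5.0765 = 5.5842 mm/d
Over 28 days: 5.5842 × 28 = 156.358 mm

156 mm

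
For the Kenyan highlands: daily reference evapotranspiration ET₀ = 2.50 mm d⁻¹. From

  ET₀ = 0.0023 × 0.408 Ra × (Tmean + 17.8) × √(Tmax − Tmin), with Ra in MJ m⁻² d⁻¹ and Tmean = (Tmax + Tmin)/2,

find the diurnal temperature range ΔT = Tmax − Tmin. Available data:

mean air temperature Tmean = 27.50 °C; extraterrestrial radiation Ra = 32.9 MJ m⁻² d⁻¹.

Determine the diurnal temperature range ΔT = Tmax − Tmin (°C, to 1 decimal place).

3.2 °C

√ΔT = ET₀ / [0.0023 × 0.408 × Ra × (Tmean+17.8)] = 2.50 / (0.0023 × 13.4232 × 45.30) = 1.7875
ΔT = 1.7875² = 3.195 °C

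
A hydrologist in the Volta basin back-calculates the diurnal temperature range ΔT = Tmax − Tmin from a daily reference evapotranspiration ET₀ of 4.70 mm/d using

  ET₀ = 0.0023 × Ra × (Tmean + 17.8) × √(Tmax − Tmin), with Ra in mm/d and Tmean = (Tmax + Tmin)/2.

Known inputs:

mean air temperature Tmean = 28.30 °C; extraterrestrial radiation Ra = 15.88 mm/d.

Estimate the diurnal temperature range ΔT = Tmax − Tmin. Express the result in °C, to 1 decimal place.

7.8 °C

√ΔT = ET₀ / [0.0023 × Ra × (Tmean+17.8)] = 4.70 / (0.0023 × 15.88 × 46.10) = 2.7914
ΔT = 2.7914² = 7.792 °C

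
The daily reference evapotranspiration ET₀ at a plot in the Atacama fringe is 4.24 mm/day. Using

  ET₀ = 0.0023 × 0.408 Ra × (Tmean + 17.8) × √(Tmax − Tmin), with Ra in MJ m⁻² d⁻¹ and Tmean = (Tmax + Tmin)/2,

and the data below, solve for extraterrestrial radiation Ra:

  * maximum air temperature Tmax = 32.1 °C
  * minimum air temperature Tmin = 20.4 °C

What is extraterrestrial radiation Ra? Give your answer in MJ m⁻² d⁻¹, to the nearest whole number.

Tmean = (32.1+20.4)/2 = 26.25 °C; ΔT = 11.7
Ra = ET₀ / [0.0023 × 0.408 × (Tmean+17.8) × √ΔT]
   = 4.24 / (0.0023 × 0.408 × 44.05 × 3.4205) = 29.988 MJ m⁻² d⁻¹

30 MJ m⁻² d⁻¹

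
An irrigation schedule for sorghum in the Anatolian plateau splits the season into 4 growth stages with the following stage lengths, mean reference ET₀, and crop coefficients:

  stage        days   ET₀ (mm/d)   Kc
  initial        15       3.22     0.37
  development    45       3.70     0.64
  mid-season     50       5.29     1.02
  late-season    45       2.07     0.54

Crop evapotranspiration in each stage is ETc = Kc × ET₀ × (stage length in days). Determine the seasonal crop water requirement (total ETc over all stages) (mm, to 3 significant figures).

445 mm

initial: 0.37 × 3.22 × 15 = 17.87 mm
development: 0.64 × 3.70 × 45 = 106.56 mm
mid-season: 1.02 × 5.29 × 50 = 269.79 mm
late-season: 0.54 × 2.07 × 45 = 50.30 mm
Seasonal total = 444.52 mm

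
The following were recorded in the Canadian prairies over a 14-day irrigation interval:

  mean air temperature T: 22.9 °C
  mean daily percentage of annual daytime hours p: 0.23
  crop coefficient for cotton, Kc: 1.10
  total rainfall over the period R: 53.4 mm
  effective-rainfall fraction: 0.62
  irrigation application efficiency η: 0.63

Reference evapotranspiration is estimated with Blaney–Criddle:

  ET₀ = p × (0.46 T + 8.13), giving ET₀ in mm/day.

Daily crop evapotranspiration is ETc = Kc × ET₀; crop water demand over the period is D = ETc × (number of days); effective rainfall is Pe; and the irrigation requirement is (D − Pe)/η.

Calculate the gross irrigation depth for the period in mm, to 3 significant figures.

52.4 mm

ET₀ = 0.23 × (0.46 × 22.9 + 8.13) = 0.23 × 18.664 = 4.2927 mm/d
ETc = Kc × ET₀ = 1.10 × 4.2927 = 4.7220 mm/d
Crop demand D = ETc × 14 d = 4.7220 × 14 = 66.108 mm
Pe = 0.62 × 53.4 = 33.108 mm
D − Pe = 66.108 − 33.108 = 33.000 mm
Gross irrigation = 33.000 / 0.63 = 52.381 mm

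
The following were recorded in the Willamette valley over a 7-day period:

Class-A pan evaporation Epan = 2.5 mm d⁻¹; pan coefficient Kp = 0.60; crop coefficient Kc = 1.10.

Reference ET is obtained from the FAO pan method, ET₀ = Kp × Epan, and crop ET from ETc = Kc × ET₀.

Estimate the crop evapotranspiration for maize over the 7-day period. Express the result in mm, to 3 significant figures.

ET₀ = 0.60 × 2.5 = 1.5000 mm/d
ETc = Kc × ET₀ = 1.10 × 1.5000 = 1.6500 mm/d
Over 7 days: 1.6500 × 7 = 11.550 mm

11.6 mm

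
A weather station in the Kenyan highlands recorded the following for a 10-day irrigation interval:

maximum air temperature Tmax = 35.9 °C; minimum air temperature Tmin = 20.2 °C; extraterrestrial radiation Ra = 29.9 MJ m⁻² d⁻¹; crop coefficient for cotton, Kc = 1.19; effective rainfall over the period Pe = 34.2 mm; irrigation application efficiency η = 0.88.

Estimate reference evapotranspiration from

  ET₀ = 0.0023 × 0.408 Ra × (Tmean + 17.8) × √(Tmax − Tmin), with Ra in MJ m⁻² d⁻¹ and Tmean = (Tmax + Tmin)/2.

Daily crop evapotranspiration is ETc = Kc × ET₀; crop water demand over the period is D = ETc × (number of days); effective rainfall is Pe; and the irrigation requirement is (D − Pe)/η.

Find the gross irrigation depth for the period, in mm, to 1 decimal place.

30.1 mm

Tmean = (35.9 + 20.2)/2 = 28.05 °C
0.408 Ra = 0.408 × 29.9 = 12.1992 mm/d equivalent
ET₀ = 0.0023 × 12.1992 × (28.05 + 17.8) × √15.7 = 0.0023 × 12.1992 × 45.85 × 3.9623 = 5.0974 mm/d
ETc = Kc × ET₀ = 1.19 × 5.0974 = 6.0659 mm/d
Crop demand D = ETc × 10 d = 6.0659 × 10 = 60.659 mm
D − Pe = 60.659 − 34.2 = 26.459 mm
Gross irrigation = 26.459 / 0.88 = 30.067 mm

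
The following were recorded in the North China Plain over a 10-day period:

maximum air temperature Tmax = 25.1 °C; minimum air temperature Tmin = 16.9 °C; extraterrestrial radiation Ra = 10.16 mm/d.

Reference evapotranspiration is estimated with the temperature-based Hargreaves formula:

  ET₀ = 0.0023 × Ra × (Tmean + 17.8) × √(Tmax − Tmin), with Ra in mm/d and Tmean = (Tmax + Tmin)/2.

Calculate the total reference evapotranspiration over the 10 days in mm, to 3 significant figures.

Tmean = (25.1 + 16.9)/2 = 21.00 °C
ET₀ = 0.0023 × 10.16 × (21.00 + 17.8) × √8.2 = 0.0023 × 10.16 × 38.80 × 2.8636 = 2.5964 mm/d
Over 10 days: 2.5964 × 10 = 25.964 mm

26.0 mm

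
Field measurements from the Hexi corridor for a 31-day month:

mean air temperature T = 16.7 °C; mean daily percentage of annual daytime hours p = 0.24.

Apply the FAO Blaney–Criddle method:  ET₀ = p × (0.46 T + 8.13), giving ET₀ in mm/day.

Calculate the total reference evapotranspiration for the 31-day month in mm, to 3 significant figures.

ET₀ = 0.24 × (0.46 × 16.7 + 8.13) = 0.24 × 15.812 = 3.7949 mm/d
Monthly total = 3.7949 × 31 = 117.642 mm

118 mm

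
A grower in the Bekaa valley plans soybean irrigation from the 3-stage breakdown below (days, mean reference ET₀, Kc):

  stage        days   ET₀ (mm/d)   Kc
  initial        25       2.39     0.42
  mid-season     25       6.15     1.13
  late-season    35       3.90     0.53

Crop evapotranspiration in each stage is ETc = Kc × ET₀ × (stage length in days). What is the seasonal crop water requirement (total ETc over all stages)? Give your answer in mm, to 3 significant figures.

271 mm

initial: 0.42 × 2.39 × 25 = 25.10 mm
mid-season: 1.13 × 6.15 × 25 = 173.74 mm
late-season: 0.53 × 3.90 × 35 = 72.35 mm
Seasonal total = 271.19 mm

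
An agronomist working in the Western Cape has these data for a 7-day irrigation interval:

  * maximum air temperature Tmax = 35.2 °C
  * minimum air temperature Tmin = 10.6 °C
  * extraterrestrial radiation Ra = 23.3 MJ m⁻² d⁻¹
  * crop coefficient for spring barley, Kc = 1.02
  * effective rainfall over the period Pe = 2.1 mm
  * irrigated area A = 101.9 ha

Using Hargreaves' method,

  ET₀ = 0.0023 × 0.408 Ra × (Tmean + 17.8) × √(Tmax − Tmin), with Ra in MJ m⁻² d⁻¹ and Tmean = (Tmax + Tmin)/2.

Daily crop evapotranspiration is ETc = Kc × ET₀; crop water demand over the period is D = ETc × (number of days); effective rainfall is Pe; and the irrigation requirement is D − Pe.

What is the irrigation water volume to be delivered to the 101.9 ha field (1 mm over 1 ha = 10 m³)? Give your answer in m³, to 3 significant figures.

Tmean = (35.2 + 10.6)/2 = 22.90 °C
0.408 Ra = 0.408 × 23.3 = 9.5064 mm/d equivalent
ET₀ = 0.0023 × 9.5064 × (22.90 + 17.8) × √24.6 = 0.0023 × 9.5064 × 40.70 × 4.9598 = 4.4137 mm/d
ETc = Kc × ET₀ = 1.02 × 4.4137 = 4.5020 mm/d
Crop demand D = ETc × 7 d = 4.5020 × 7 = 31.514 mm
D − Pe = 31.514 − 2.1 = 29.414 mm
Volume = 29.414 mm × 101.9 ha × 10 = 29972.9 m³

30000 m³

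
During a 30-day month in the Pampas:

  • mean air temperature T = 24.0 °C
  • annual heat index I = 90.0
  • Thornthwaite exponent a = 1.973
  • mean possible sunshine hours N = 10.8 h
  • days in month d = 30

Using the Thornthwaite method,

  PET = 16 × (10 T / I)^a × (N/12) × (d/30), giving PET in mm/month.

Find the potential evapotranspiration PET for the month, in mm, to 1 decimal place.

10T/I = 10 × 24.0 / 90.0 = 2.6667
(10T/I)^a = 2.6667^1.973 = 6.9254
Uncorrected PET = 16 × 6.9254 = 110.806 mm
Correction = (N/12)(d/30) = (10.8/12)(30/30) = 0.9000
PET = 110.806 × 0.9000 = 99.725 mm/month

99.7 mm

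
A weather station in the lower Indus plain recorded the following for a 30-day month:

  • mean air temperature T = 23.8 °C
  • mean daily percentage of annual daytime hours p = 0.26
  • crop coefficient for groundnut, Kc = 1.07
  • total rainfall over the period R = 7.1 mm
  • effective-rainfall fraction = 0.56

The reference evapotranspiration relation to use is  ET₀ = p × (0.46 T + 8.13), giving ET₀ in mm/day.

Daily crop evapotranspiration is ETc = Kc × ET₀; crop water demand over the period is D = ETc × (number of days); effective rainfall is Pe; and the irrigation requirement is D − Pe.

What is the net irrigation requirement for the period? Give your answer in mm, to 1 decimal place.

ET₀ = 0.26 × (0.46 × 23.8 + 8.13) = 0.26 × 19.078 = 4.9603 mm/d
ETc = Kc × ET₀ = 1.07 × 4.9603 = 5.3075 mm/d
Crop demand D = ETc × 30 d = 5.3075 × 30 = 159.225 mm
Pe = 0.56 × 7.1 = 3.976 mm
D − Pe = 159.225 − 3.976 = 155.249 mm

155.2 mm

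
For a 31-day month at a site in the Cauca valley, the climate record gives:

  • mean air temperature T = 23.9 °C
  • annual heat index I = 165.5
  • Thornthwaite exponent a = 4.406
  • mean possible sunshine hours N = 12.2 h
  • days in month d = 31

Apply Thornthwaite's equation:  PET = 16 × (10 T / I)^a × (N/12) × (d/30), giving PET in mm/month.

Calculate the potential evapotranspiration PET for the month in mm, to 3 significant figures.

84.9 mm

10T/I = 10 × 23.9 / 165.5 = 1.4441
(10T/I)^a = 1.4441^4.406 = 5.0488
Uncorrected PET = 16 × 5.0488 = 80.781 mm
Correction = (N/12)(d/30) = (12.2/12)(31/30) = 1.0506
PET = 80.781 × 1.0506 = 84.869 mm/month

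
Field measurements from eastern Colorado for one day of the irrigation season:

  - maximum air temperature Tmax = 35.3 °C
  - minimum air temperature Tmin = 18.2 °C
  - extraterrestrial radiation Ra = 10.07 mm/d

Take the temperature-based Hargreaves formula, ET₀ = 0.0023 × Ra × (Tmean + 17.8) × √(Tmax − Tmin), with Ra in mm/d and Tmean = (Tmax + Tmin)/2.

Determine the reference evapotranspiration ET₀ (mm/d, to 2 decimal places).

Tmean = (35.3 + 18.2)/2 = 26.75 °C
ET₀ = 0.0023 × 10.07 × (26.75 + 17.8) × √17.1 = 0.0023 × 10.07 × 44.55 × 4.1352 = 4.2668 mm/d

4.27 mm/d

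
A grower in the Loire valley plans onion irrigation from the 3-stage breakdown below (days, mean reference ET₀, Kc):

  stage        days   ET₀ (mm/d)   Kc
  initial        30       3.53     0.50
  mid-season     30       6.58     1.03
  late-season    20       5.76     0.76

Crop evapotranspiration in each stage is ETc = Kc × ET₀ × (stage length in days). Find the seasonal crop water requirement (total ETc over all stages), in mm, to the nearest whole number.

initial: 0.50 × 3.53 × 30 = 52.95 mm
mid-season: 1.03 × 6.58 × 30 = 203.32 mm
late-season: 0.76 × 5.76 × 20 = 87.55 mm
Seasonal total = 343.82 mm

344 mm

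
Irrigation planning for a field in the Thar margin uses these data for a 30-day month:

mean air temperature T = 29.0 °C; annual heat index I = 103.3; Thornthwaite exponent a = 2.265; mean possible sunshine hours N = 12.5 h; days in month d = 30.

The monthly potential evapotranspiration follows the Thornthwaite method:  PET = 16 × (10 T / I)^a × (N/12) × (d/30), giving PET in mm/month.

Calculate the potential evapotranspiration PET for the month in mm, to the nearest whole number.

173 mm

10T/I = 10 × 29.0 / 103.3 = 2.8074
(10T/I)^a = 2.8074^2.265 = 10.3612
Uncorrected PET = 16 × 10.3612 = 165.779 mm
Correction = (N/12)(d/30) = (12.5/12)(30/30) = 1.0417
PET = 165.779 × 1.0417 = 172.692 mm/month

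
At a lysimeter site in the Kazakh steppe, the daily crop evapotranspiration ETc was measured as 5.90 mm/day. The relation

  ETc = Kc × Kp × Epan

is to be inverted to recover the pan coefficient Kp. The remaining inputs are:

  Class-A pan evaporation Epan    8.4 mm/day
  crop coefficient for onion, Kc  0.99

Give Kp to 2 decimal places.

0.71

ETc = Kc × Kp × Epan  ⇒  Kp = ETc / (Kc × Epan)
Kp = 5.90 / (0.99 × 8.4) = 5.90 / 8.316 = 0.7095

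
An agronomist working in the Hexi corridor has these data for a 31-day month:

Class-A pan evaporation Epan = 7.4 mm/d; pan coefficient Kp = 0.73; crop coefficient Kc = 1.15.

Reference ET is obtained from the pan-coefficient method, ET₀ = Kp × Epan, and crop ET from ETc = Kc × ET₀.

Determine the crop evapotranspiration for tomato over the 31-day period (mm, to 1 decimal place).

ET₀ = 0.73 × 7.4 = 5.4020 mm/d
ETc = Kc × ET₀ = 1.15 × 5.4020 = 6.2123 mm/d
Over 31 days: 6.2123 × 31 = 192.581 mm

192.6 mm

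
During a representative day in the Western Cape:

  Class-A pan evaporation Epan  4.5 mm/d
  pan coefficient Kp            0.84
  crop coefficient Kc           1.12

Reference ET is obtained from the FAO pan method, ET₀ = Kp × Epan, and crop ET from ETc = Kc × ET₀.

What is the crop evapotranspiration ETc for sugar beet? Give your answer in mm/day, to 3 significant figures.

ET₀ = 0.84 × 4.5 = 3.7800 mm/d
ETc = Kc × ET₀ = 1.12 × 3.7800 = 4.2336 mm/d

4.23 mm/day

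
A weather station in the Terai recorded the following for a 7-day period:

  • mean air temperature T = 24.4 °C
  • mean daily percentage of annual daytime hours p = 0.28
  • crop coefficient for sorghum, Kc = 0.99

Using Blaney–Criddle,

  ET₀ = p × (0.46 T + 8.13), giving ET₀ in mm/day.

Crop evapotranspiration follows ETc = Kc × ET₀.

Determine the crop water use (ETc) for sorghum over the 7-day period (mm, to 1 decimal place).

37.6 mm

ET₀ = 0.28 × (0.46 × 24.4 + 8.13) = 0.28 × 19.354 = 5.4191 mm/d
ETc = Kc × ET₀ = 0.99 × 5.4191 = 5.3649 mm/d
Over 7 days: 5.3649 × 7 = 37.554 mm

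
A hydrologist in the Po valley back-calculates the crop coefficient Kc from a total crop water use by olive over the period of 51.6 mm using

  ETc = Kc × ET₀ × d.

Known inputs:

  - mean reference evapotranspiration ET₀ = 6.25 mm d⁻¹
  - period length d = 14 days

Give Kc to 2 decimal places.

0.59

ETc = Kc × ET₀ × d  ⇒  Kc = ETc / (ET₀ × d)
Kc = 51.6 / (6.25 × 14) = 51.6 / 87.50 = 0.5897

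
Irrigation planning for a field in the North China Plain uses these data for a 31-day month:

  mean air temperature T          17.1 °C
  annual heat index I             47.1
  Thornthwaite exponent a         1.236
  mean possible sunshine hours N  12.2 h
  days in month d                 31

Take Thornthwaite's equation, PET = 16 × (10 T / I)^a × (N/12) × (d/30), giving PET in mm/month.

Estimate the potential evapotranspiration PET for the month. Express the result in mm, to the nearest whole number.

10T/I = 10 × 17.1 / 47.1 = 3.6306
(10T/I)^a = 3.6306^1.236 = 4.9219
Uncorrected PET = 16 × 4.9219 = 78.750 mm
Correction = (N/12)(d/30) = (12.2/12)(31/30) = 1.0506
PET = 78.750 × 1.0506 = 82.735 mm/month

83 mm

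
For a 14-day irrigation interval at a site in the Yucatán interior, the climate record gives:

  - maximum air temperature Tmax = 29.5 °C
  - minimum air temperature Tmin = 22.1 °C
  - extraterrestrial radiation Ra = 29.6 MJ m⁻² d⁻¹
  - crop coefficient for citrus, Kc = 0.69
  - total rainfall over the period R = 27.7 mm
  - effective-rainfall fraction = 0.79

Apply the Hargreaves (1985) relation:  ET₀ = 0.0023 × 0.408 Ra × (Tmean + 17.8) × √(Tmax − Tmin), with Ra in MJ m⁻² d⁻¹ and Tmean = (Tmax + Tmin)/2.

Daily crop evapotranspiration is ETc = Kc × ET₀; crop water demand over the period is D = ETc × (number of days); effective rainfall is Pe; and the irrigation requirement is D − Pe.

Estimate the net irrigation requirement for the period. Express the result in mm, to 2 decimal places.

9.94 mm

Tmean = (29.5 + 22.1)/2 = 25.80 °C
0.408 Ra = 0.408 × 29.6 = 12.0768 mm/d equivalent
ET₀ = 0.0023 × 12.0768 × (25.80 + 17.8) × √7.4 = 0.0023 × 12.0768 × 43.60 × 2.7203 = 3.2945 mm/d
ETc = Kc × ET₀ = 0.69 × 3.2945 = 2.2732 mm/d
Crop demand D = ETc × 14 d = 2.2732 × 14 = 31.825 mm
Pe = 0.79 × 27.7 = 21.883 mm
D − Pe = 31.825 − 21.883 = 9.942 mm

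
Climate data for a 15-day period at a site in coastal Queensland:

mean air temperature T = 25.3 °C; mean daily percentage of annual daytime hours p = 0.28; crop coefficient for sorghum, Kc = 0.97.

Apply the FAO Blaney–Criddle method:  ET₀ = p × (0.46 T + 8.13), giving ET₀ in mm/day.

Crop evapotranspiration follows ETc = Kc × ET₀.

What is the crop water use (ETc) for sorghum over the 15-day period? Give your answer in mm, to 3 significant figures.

80.5 mm

ET₀ = 0.28 × (0.46 × 25.3 + 8.13) = 0.28 × 19.768 = 5.5350 mm/d
ETc = Kc × ET₀ = 0.97 × 5.5350 = 5.3690 mm/d
Over 15 days: 5.3690 × 15 = 80.535 mm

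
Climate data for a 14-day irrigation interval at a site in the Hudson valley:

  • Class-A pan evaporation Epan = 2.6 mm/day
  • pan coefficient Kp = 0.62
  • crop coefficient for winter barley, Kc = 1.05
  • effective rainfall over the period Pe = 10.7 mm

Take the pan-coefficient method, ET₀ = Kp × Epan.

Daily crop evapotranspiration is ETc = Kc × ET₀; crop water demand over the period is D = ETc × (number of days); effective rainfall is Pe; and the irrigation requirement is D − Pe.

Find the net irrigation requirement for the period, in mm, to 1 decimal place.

ET₀ = 0.62 × 2.6 = 1.6120 mm/d
ETc = Kc × ET₀ = 1.05 × 1.6120 = 1.6926 mm/d
Crop demand D = ETc × 14 d = 1.6926 × 14 = 23.696 mm
D − Pe = 23.696 − 10.7 = 12.996 mm

13.0 mm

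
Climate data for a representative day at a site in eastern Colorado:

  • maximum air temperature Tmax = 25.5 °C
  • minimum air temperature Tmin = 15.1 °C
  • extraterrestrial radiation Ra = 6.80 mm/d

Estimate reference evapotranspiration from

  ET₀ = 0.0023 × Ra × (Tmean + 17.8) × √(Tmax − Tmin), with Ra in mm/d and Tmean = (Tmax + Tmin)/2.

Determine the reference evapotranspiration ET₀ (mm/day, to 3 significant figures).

1.92 mm/day

Tmean = (25.5 + 15.1)/2 = 20.30 °C
ET₀ = 0.0023 × 6.80 × (20.30 + 17.8) × √10.4 = 0.0023 × 6.80 × 38.10 × 3.2249 = 1.9217 mm/d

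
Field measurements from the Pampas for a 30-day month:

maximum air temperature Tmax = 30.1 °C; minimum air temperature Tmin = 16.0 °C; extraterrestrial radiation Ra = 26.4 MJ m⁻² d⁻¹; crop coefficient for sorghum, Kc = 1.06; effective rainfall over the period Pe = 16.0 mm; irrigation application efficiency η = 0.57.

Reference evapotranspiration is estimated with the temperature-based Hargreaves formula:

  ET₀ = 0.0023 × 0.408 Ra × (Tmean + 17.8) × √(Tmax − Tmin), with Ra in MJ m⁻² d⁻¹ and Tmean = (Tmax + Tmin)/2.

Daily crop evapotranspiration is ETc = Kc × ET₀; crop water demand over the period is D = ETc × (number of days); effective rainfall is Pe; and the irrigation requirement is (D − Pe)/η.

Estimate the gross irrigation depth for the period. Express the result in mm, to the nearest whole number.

Tmean = (30.1 + 16.0)/2 = 23.05 °C
0.408 Ra = 0.408 × 26.4 = 10.7712 mm/d equivalent
ET₀ = 0.0023 × 10.7712 × (23.05 + 17.8) × √14.1 = 0.0023 × 10.7712 × 40.85 × 3.7550 = 3.8001 mm/d
ETc = Kc × ET₀ = 1.06 × 3.8001 = 4.0281 mm/d
Crop demand D = ETc × 30 d = 4.0281 × 30 = 120.843 mm
D − Pe = 120.843 − 16.0 = 104.843 mm
Gross irrigation = 104.843 / 0.57 = 183.935 mm

184 mm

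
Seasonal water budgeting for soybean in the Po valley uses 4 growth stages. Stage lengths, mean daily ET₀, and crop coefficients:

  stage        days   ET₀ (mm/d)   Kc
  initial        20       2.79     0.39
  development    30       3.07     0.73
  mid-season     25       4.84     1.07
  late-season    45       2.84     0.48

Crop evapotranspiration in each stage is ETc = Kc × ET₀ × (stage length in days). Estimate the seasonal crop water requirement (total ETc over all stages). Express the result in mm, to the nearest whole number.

280 mm

initial: 0.39 × 2.79 × 20 = 21.76 mm
development: 0.73 × 3.07 × 30 = 67.23 mm
mid-season: 1.07 × 4.84 × 25 = 129.47 mm
late-season: 0.48 × 2.84 × 45 = 61.34 mm
Seasonal total = 279.80 mm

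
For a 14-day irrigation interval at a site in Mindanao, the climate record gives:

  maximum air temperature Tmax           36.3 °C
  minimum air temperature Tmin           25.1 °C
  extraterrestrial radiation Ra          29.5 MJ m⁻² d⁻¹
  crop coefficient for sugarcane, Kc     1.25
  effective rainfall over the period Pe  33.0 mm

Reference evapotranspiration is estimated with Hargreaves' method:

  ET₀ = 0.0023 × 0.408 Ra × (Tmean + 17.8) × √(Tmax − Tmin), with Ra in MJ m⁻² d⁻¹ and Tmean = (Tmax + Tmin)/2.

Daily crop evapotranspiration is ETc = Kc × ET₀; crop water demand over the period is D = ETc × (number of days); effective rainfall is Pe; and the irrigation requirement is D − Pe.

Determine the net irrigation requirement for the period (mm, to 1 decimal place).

Tmean = (36.3 + 25.1)/2 = 30.70 °C
0.408 Ra = 0.408 × 29.5 = 12.0360 mm/d equivalent
ET₀ = 0.0023 × 12.0360 × (30.70 + 17.8) × √11.2 = 0.0023 × 12.0360 × 48.50 × 3.3466 = 4.4932 mm/d
ETc = Kc × ET₀ = 1.25 × 4.4932 = 5.6165 mm/d
Crop demand D = ETc × 14 d = 5.6165 × 14 = 78.631 mm
D − Pe = 78.631 − 33.0 = 45.631 mm

45.6 mm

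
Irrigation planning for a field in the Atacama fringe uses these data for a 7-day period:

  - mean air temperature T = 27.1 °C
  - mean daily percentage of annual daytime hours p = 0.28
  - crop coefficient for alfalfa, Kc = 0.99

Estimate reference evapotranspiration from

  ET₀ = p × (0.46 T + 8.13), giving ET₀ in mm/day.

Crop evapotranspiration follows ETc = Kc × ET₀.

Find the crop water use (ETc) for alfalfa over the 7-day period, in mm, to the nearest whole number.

ET₀ = 0.28 × (0.46 × 27.1 + 8.13) = 0.28 × 20.596 = 5.7669 mm/d
ETc = Kc × ET₀ = 0.99 × 5.7669 = 5.7092 mm/d
Over 7 days: 5.7092 × 7 = 39.964 mm

40 mm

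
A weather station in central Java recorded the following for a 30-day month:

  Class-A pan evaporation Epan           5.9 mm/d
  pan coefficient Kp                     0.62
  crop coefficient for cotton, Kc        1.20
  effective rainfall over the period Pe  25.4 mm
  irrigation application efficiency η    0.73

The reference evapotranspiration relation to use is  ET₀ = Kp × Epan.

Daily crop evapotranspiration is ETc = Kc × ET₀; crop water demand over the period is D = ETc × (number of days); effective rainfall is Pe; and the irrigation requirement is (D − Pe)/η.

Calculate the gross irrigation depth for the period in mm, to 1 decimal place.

145.6 mm

ET₀ = 0.62 × 5.9 = 3.6580 mm/d
ETc = Kc × ET₀ = 1.20 × 3.6580 = 4.3896 mm/d
Crop demand D = ETc × 30 d = 4.3896 × 30 = 131.688 mm
D − Pe = 131.688 − 25.4 = 106.288 mm
Gross irrigation = 106.288 / 0.73 = 145.600 mm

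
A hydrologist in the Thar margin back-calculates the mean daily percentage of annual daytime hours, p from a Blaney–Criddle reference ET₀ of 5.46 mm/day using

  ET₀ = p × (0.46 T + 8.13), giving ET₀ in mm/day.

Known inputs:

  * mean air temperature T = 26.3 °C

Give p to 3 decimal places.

p = ET₀ / (0.46 T + 8.13) = 5.46 / (0.46 × 26.3 + 8.13) = 5.46 / 20.228 = 0.2699

0.270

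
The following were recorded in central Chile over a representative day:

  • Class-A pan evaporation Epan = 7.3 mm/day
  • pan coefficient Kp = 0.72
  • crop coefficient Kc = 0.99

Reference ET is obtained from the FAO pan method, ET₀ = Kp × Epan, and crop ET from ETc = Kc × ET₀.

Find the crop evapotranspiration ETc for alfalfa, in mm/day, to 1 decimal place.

ET₀ = 0.72 × 7.3 = 5.2560 mm/d
ETc = Kc × ET₀ = 0.99 × 5.2560 = 5.2034 mm/d

5.2 mm/day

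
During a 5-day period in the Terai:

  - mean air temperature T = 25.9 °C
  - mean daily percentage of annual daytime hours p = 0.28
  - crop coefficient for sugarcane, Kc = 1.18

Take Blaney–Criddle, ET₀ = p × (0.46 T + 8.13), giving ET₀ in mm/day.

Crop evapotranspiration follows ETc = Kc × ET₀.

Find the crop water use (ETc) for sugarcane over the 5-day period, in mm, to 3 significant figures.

33.1 mm

ET₀ = 0.28 × (0.46 × 25.9 + 8.13) = 0.28 × 20.044 = 5.6123 mm/d
ETc = Kc × ET₀ = 1.18 × 5.6123 = 6.6225 mm/d
Over 5 days: 6.6225 × 5 = 33.113 mm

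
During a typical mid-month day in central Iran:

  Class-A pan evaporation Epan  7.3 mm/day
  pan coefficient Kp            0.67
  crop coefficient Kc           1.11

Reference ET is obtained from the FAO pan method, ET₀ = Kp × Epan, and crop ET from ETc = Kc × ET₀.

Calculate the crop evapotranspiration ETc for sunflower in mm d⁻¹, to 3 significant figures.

5.43 mm d⁻¹

ET₀ = 0.67 × 7.3 = 4.8910 mm/d
ETc = Kc × ET₀ = 1.11 × 4.8910 = 5.4290 mm/d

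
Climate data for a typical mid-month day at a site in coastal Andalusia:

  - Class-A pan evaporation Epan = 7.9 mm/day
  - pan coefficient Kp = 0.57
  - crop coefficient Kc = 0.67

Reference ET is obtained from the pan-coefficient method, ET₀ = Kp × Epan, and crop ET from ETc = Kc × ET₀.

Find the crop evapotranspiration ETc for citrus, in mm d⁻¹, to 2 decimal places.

3.02 mm d⁻¹

ET₀ = 0.57 × 7.9 = 4.5030 mm/d
ETc = Kc × ET₀ = 0.67 × 4.5030 = 3.0170 mm/d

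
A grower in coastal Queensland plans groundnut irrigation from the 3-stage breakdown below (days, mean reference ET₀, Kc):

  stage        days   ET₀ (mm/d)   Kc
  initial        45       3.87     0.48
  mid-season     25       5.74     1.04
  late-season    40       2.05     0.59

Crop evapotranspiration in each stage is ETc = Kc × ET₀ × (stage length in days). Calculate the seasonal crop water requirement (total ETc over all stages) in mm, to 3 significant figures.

281 mm

initial: 0.48 × 3.87 × 45 = 83.59 mm
mid-season: 1.04 × 5.74 × 25 = 149.24 mm
late-season: 0.59 × 2.05 × 40 = 48.38 mm
Seasonal total = 281.21 mm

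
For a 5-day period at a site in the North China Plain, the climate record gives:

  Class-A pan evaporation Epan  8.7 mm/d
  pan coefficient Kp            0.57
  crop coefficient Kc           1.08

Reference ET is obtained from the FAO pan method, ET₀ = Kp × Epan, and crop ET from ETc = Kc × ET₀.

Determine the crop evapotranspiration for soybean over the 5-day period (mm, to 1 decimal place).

ET₀ = 0.57 × 8.7 = 4.9590 mm/d
ETc = Kc × ET₀ = 1.08 × 4.9590 = 5.3557 mm/d
Over 5 days: 5.3557 × 5 = 26.779 mm

26.8 mm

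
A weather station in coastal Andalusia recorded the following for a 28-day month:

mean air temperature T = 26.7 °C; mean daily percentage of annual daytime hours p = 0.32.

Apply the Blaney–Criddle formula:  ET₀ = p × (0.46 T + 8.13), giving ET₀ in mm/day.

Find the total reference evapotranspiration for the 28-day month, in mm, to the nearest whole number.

183 mm

ET₀ = 0.32 × (0.46 × 26.7 + 8.13) = 0.32 × 20.412 = 6.5318 mm/d
Monthly total = 6.5318 × 28 = 182.890 mm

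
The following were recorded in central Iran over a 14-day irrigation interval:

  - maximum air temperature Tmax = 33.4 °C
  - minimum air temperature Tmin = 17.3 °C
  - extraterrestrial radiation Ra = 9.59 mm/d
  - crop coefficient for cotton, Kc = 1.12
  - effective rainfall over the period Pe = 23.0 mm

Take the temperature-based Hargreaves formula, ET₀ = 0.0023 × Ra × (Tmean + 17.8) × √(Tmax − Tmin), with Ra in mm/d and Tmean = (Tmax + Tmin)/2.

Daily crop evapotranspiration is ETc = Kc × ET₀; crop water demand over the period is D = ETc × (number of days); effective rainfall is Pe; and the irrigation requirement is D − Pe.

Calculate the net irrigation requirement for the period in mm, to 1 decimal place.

Tmean = (33.4 + 17.3)/2 = 25.35 °C
ET₀ = 0.0023 × 9.59 × (25.35 + 17.8) × √16.1 = 0.0023 × 9.59 × 43.15 × 4.0125 = 3.8189 mm/d
ETc = Kc × ET₀ = 1.12 × 3.8189 = 4.2772 mm/d
Crop demand D = ETc × 14 d = 4.2772 × 14 = 59.881 mm
D − Pe = 59.881 − 23.0 = 36.881 mm

36.9 mm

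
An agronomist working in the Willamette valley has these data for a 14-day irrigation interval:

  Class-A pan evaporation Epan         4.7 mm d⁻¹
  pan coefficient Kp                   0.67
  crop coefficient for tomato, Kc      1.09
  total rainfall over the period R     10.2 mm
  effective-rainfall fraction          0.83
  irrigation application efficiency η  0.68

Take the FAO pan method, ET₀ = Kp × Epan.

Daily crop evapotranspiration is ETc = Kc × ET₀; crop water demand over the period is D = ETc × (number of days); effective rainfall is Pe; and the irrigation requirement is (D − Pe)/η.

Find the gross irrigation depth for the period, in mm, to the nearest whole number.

ET₀ = 0.67 × 4.7 = 3.1490 mm/d
ETc = Kc × ET₀ = 1.09 × 3.1490 = 3.4324 mm/d
Crop demand D = ETc × 14 d = 3.4324 × 14 = 48.054 mm
Pe = 0.83 × 10.2 = 8.466 mm
D − Pe = 48.054 − 8.466 = 39.588 mm
Gross irrigation = 39.588 / 0.68 = 58.218 mm

58 mm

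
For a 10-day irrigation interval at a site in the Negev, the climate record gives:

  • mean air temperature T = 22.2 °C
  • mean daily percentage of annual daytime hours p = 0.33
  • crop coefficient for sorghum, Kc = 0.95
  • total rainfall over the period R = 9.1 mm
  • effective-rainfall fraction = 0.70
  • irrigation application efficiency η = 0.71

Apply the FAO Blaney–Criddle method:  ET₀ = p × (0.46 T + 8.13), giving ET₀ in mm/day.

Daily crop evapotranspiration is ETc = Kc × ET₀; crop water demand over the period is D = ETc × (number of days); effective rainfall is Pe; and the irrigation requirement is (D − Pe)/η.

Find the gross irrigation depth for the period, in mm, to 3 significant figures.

72.0 mm

ET₀ = 0.33 × (0.46 × 22.2 + 8.13) = 0.33 × 18.342 = 6.0529 mm/d
ETc = Kc × ET₀ = 0.95 × 6.0529 = 5.7503 mm/d
Crop demand D = ETc × 10 d = 5.7503 × 10 = 57.503 mm
Pe = 0.70 × 9.1 = 6.370 mm
D − Pe = 57.503 − 6.370 = 51.133 mm
Gross irrigation = 51.133 / 0.71 = 72.018 mm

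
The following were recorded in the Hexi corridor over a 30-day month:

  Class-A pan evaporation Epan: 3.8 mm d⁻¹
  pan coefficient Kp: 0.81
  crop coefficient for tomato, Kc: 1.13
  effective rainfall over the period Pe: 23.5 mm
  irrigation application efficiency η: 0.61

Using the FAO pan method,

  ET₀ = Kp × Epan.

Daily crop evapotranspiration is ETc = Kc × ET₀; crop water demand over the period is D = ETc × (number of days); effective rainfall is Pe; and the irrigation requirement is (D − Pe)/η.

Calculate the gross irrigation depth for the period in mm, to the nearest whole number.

133 mm

ET₀ = 0.81 × 3.8 = 3.0780 mm/d
ETc = Kc × ET₀ = 1.13 × 3.0780 = 3.4781 mm/d
Crop demand D = ETc × 30 d = 3.4781 × 30 = 104.343 mm
D − Pe = 104.343 − 23.5 = 80.843 mm
Gross irrigation = 80.843 / 0.61 = 132.530 mm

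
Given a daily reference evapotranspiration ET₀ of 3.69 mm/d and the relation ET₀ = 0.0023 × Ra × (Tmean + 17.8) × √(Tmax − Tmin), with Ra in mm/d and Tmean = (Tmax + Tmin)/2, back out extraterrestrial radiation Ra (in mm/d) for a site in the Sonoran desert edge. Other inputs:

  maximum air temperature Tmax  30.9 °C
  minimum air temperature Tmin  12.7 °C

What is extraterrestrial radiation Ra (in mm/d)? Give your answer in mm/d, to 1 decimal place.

9.5 mm/d

Tmean = 21.80 °C; √ΔT = 4.2661
Ra = ET₀ / [0.0023 × (Tmean+17.8) × √ΔT] = 3.69 / (0.0023 × 39.60 × 4.2661) = 9.497 mm/d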